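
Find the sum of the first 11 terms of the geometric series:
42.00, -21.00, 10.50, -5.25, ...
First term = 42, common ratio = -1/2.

Sₙ = a(1 - rⁿ) / (1 - r)
S_11 = 42(1 - (-1/2)^11) / (1 - (-1/2))
S_11 = 42(1 - (-1/2048)) / (3/2)
S_11 = 14343/512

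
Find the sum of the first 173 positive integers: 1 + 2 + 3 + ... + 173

Formula: ∑k = n(n+1)/2
= 173×174/2
= 30102/2
= 15051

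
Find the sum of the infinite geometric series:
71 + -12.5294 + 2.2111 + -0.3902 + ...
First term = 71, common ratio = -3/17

For |r| < 1, S = a / (1 - r)
S = 71 / (1 - (-3/17))
S = 71 / (20/17)
S = 1207/20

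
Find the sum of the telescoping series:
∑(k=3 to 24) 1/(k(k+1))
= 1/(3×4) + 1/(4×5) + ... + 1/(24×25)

Partial fractions: 1/(k(k+1)) = 1/k - 1/(k+1)
The series telescopes:
= (1/3 - 1/4) + (1/4 - 1/5) + ... + (1/24 - 1/25)
= 1/3 - 1/25
= 22/75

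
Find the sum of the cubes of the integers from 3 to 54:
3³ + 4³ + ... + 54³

Use ∑_{k=1}^{n} k³ = [n(n+1)/2]², then subtract the first 2 terms.
∑_{k=1}^{54} k³ = [54×55/2]² = 1485² = 2205225
∑_{k=1}^{2} k³ = [2×3/2]² = 3² = 9
∑_{k=3}^{54} k³ = 2205225 - 9 = 2205216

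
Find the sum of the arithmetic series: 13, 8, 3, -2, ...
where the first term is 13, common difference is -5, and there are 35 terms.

Sₙ = n/2 × (first + last)
Last term = a + (n-1)d = 13 + (35-1)×(-5) = -157
S_35 = 35/2 × (13 + (-157))
S_35 = 35/2 × (-144) = -2520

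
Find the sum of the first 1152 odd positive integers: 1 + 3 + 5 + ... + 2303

Sum of first n odd numbers = n²
= 1152²
= 1327104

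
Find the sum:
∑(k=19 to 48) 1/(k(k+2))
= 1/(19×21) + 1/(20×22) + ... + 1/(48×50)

Partial fractions: 1/(k(k+2)) = (1/2)[1/k - 1/(k+2)]
Telescoping leaves the first two and last two terms:
= (1/2)[1/19 + 1/20 - 1/49 - 1/50]
= 5793/186200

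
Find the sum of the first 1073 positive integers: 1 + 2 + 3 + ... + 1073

Formula: ∑k = n(n+1)/2
= 1073×1074/2
= 1152402/2
= 576201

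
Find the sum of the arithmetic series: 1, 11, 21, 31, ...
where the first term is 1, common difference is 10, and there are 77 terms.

Sₙ = n/2 × (first + last)
Last term = a + (n-1)d = 1 + (77-1)×10 = 761
S_77 = 77/2 × (1 + 761)
S_77 = 77/2 × 762 = 29337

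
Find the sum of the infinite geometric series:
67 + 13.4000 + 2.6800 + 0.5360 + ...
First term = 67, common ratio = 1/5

For |r| < 1, S = a / (1 - r)
S = 67 / (1 - (1/5))
S = 67 / (4/5)
S = 335/4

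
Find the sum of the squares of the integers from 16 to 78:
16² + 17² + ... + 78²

Use ∑_{k=1}^{n} k² = n(n+1)(2n+1)/6, then subtract the first 15 terms.
∑_{k=1}^{78} k² = 78×79×157/6 = 161239
∑_{k=1}^{15} k² = 15×16×31/6 = 1240
∑_{k=16}^{78} k² = 161239 - 1240 = 159999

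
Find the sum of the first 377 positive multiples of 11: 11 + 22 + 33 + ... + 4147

Factor out 11: = 11(1 + 2 + ... + 377) = 11 × n(n+1)/2
= 11 × 377×378/2
= 11 × 71253
= 783783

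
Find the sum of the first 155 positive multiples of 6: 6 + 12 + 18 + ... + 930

Factor out 6: = 6(1 + 2 + ... + 155) = 6 × n(n+1)/2
= 6 × 155×156/2
= 6 × 12090
= 72540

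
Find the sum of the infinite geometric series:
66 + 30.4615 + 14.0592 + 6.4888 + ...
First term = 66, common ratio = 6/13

For |r| < 1, S = a / (1 - r)
S = 66 / (1 - (6/13))
S = 66 / (7/13)
S = 858/7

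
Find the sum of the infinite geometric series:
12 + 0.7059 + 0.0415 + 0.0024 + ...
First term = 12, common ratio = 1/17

For |r| < 1, S = a / (1 - r)
S = 12 / (1 - (1/17))
S = 12 / (16/17)
S = 51/4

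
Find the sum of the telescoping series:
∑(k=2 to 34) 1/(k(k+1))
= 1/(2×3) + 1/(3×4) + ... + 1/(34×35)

Partial fractions: 1/(k(k+1)) = 1/k - 1/(k+1)
The series telescopes:
= (1/2 - 1/3) + (1/3 - 1/4) + ... + (1/34 - 1/35)
= 1/2 - 1/35
= 33/70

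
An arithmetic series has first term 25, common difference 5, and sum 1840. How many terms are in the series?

Using S = n/2 × [2a + (n-1)d]
1840 = n/2 × [2(25) + (n-1)(5)]
1840 = n/2 × [50 + 5n - 5]
3680 = n × [45 + 5n]
5n² + (45)n - 3680 = 0
Discriminant: Δ = (45)² - 4(5)(-3680) = 2025 + 73600 = 75625
√Δ = 275
n = [-(45) + √Δ] / (2·5) = (-45 + 275) / 10 = 230 / 10 = 23
(The negative root is discarded since n must be a positive integer.)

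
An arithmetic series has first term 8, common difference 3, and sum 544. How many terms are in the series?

Using S = n/2 × [2a + (n-1)d]
544 = n/2 × [2(8) + (n-1)(3)]
544 = n/2 × [16 + 3n - 3]
1088 = n × [13 + 3n]
3n² + (13)n - 1088 = 0
Discriminant: Δ = (13)² - 4(3)(-1088) = 169 + 13056 = 13225
√Δ = 115
n = [-(13) + √Δ] / (2·3) = (-13 + 115) / 6 = 102 / 6 = 17
(The negative root is discarded since n must be a positive integer.)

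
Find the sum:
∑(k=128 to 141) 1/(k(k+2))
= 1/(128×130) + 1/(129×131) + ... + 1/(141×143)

Partial fractions: 1/(k(k+2)) = (1/2)[1/k - 1/(k+2)]
Telescoping leaves the first two and last two terms:
= (1/2)[1/128 + 1/129 - 1/142 - 1/143]
= 256361/335292672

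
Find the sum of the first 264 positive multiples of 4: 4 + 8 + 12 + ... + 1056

Factor out 4: = 4(1 + 2 + ... + 264) = 4 × n(n+1)/2
= 4 × 264×265/2
= 4 × 34980
= 139920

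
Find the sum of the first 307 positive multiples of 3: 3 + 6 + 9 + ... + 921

Factor out 3: = 3(1 + 2 + ... + 307) = 3 × n(n+1)/2
= 3 × 307×308/2
= 3 × 47278
= 141834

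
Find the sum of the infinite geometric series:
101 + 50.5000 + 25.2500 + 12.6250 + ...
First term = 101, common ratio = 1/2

For |r| < 1, S = a / (1 - r)
S = 101 / (1 - (1/2))
S = 101 / (1/2)
S = 202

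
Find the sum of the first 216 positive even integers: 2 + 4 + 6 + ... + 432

Sum of first n even numbers = n(n+1)
= 216×217
= 46872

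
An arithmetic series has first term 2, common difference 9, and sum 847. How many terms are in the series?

Using S = n/2 × [2a + (n-1)d]
847 = n/2 × [2(2) + (n-1)(9)]
847 = n/2 × [4 + 9n - 9]
1694 = n × [-5 + 9n]
9n² + (-5)n - 1694 = 0
Discriminant: Δ = (-5)² - 4(9)(-1694) = 25 + 60984 = 61009
√Δ = 247
n = [-(-5) + √Δ] / (2·9) = (5 + 247) / 18 = 252 / 18 = 14
(The negative root is discarded since n must be a positive integer.)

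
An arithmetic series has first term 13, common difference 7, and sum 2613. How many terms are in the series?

Using S = n/2 × [2a + (n-1)d]
2613 = n/2 × [2(13) + (n-1)(7)]
2613 = n/2 × [26 + 7n - 7]
5226 = n × [19 + 7n]
7n² + (19)n - 5226 = 0
Discriminant: Δ = (19)² - 4(7)(-5226) = 361 + 146328 = 146689
√Δ = 383
n = [-(19) + √Δ] / (2·7) = (-19 + 383) / 14 = 364 / 14 = 26
(The negative root is discarded since n must be a positive integer.)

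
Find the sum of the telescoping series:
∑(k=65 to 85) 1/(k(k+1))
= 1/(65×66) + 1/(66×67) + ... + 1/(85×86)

Partial fractions: 1/(k(k+1)) = 1/k - 1/(k+1)
The series telescopes:
= (1/65 - 1/66) + (1/66 - 1/67) + ... + (1/85 - 1/86)
= 1/65 - 1/86
= 21/5590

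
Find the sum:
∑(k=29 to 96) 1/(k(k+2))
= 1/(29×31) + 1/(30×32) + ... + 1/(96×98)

Partial fractions: 1/(k(k+2)) = (1/2)[1/k - 1/(k+2)]
Telescoping leaves the first two and last two terms:
= (1/2)[1/29 + 1/30 - 1/97 - 1/98]
= 97801/4135110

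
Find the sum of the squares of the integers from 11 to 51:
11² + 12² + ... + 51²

Use ∑_{k=1}^{n} k² = n(n+1)(2n+1)/6, then subtract the first 10 terms.
∑_{k=1}^{51} k² = 51×52×103/6 = 45526
∑_{k=1}^{10} k² = 10×11×21/6 = 385
∑_{k=11}^{51} k² = 45526 - 385 = 45141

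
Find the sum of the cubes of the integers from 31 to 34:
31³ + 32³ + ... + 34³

Use ∑_{k=1}^{n} k³ = [n(n+1)/2]², then subtract the first 30 terms.
∑_{k=1}^{34} k³ = [34×35/2]² = 595² = 354025
∑_{k=1}^{30} k³ = [30×31/2]² = 465² = 216225
∑_{k=31}^{34} k³ = 354025 - 216225 = 137800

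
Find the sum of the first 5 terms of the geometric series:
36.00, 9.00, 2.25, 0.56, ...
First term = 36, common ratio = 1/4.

Sₙ = a(1 - rⁿ) / (1 - r)
S_5 = 36(1 - (1/4)^5) / (1 - (1/4))
S_5 = 36(1 - (1/1024)) / (3/4)
S_5 = 3069/64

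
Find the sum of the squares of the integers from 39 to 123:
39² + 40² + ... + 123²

Use ∑_{k=1}^{n} k² = n(n+1)(2n+1)/6, then subtract the first 38 terms.
∑_{k=1}^{123} k² = 123×124×247/6 = 627874
∑_{k=1}^{38} k² = 38×39×77/6 = 19019
∑_{k=39}^{123} k² = 627874 - 19019 = 608855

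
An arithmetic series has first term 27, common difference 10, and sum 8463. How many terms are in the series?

Using S = n/2 × [2a + (n-1)d]
8463 = n/2 × [2(27) + (n-1)(10)]
8463 = n/2 × [54 + 10n - 10]
16926 = n × [44 + 10n]
10n² + (44)n - 16926 = 0
Discriminant: Δ = (44)² - 4(10)(-16926) = 1936 + 677040 = 678976
√Δ = 824
n = [-(44) + √Δ] / (2·10) = (-44 + 824) / 20 = 780 / 20 = 39
(The negative root is discarded since n must be a positive integer.)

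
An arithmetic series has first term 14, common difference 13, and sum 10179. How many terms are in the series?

Using S = n/2 × [2a + (n-1)d]
10179 = n/2 × [2(14) + (n-1)(13)]
10179 = n/2 × [28 + 13n - 13]
20358 = n × [15 + 13n]
13n² + (15)n - 20358 = 0
Discriminant: Δ = (15)² - 4(13)(-20358) = 225 + 1058616 = 1058841
√Δ = 1029
n = [-(15) + √Δ] / (2·13) = (-15 + 1029) / 26 = 1014 / 26 = 39
(The negative root is discarded since n must be a positive integer.)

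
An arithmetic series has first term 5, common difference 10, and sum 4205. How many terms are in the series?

Using S = n/2 × [2a + (n-1)d]
4205 = n/2 × [2(5) + (n-1)(10)]
4205 = n/2 × [10 + 10n - 10]
8410 = n × [0 + 10n]
10n² + (0)n - 8410 = 0
Discriminant: Δ = (0)² - 4(10)(-8410) = 0 + 336400 = 336400
√Δ = 580
n = [-(0) + √Δ] / (2·10) = (0 + 580) / 20 = 580 / 20 = 29
(The negative root is discarded since n must be a positive integer.)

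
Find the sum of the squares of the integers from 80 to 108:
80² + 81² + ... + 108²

Use ∑_{k=1}^{n} k² = n(n+1)(2n+1)/6, then subtract the first 79 terms.
∑_{k=1}^{108} k² = 108×109×217/6 = 425754
∑_{k=1}^{79} k² = 79×80×159/6 = 167480
∑_{k=80}^{108} k² = 425754 - 167480 = 258274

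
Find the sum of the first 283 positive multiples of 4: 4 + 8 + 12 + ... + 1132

Factor out 4: = 4(1 + 2 + ... + 283) = 4 × n(n+1)/2
= 4 × 283×284/2
= 4 × 40186
= 160744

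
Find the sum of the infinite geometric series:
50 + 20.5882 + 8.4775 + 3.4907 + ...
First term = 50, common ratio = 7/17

For |r| < 1, S = a / (1 - r)
S = 50 / (1 - (7/17))
S = 50 / (10/17)
S = 85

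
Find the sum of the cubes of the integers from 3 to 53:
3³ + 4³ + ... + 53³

Use ∑_{k=1}^{n} k³ = [n(n+1)/2]², then subtract the first 2 terms.
∑_{k=1}^{53} k³ = [53×54/2]² = 1431² = 2047761
∑_{k=1}^{2} k³ = [2×3/2]² = 3² = 9
∑_{k=3}^{53} k³ = 2047761 - 9 = 2047752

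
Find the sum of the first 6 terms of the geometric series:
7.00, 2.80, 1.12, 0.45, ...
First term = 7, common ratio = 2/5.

Sₙ = a(1 - rⁿ) / (1 - r)
S_6 = 7(1 - (2/5)^6) / (1 - (2/5))
S_6 = 7(1 - (64/15625)) / (3/5)
S_6 = 36309/3125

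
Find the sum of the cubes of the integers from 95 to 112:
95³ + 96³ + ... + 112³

Use ∑_{k=1}^{n} k³ = [n(n+1)/2]², then subtract the first 94 terms.
∑_{k=1}^{112} k³ = [112×113/2]² = 6328² = 40043584
∑_{k=1}^{94} k³ = [94×95/2]² = 4465² = 19936225
∑_{k=95}^{112} k³ = 40043584 - 19936225 = 20107359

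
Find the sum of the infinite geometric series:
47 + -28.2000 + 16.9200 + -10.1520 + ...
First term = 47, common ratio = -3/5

For |r| < 1, S = a / (1 - r)
S = 47 / (1 - (-3/5))
S = 47 / (8/5)
S = 235/8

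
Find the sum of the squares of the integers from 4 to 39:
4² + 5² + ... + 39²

Use ∑_{k=1}^{n} k² = n(n+1)(2n+1)/6, then subtract the first 3 terms.
∑_{k=1}^{39} k² = 39×40×79/6 = 20540
∑_{k=1}^{3} k² = 3×4×7/6 = 14
∑_{k=4}^{39} k² = 20540 - 14 = 20526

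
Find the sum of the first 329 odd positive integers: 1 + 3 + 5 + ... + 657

Sum of first n odd numbers = n²
= 329²
= 108241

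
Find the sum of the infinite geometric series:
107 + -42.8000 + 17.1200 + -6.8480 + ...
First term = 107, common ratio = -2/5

For |r| < 1, S = a / (1 - r)
S = 107 / (1 - (-2/5))
S = 107 / (7/5)
S = 535/7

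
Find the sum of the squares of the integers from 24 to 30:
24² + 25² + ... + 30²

Use ∑_{k=1}^{n} k² = n(n+1)(2n+1)/6, then subtract the first 23 terms.
∑_{k=1}^{30} k² = 30×31×61/6 = 9455
∑_{k=1}^{23} k² = 23×24×47/6 = 4324
∑_{k=24}^{30} k² = 9455 - 4324 = 5131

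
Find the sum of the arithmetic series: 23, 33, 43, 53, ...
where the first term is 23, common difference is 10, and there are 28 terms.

Sₙ = n/2 × (first + last)
Last term = a + (n-1)d = 23 + (28-1)×10 = 293
S_28 = 28/2 × (23 + 293)
S_28 = 28/2 × 316 = 4424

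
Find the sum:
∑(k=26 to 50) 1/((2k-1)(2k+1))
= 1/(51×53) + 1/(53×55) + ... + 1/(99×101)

Partial fractions: 1/((2k-1)(2k+1)) = (1/2)[1/(2k-1) - 1/(2k+1)]
The series telescopes:
= (1/2)[1/51 - 1/101]
= 25/5151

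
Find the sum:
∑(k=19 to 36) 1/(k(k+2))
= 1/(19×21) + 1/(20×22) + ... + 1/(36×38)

Partial fractions: 1/(k(k+2)) = (1/2)[1/k - 1/(k+2)]
Telescoping leaves the first two and last two terms:
= (1/2)[1/19 + 1/20 - 1/37 - 1/38]
= 693/28120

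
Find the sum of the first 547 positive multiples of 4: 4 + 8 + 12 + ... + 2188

Factor out 4: = 4(1 + 2 + ... + 547) = 4 × n(n+1)/2
= 4 × 547×548/2
= 4 × 149878
= 599512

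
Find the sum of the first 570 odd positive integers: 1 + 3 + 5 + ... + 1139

Sum of first n odd numbers = n²
= 570²
= 324900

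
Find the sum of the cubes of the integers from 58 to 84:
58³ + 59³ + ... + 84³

Use ∑_{k=1}^{n} k³ = [n(n+1)/2]², then subtract the first 57 terms.
∑_{k=1}^{84} k³ = [84×85/2]² = 3570² = 12744900
∑_{k=1}^{57} k³ = [57×58/2]² = 1653² = 2732409
∑_{k=58}^{84} k³ = 12744900 - 2732409 = 10012491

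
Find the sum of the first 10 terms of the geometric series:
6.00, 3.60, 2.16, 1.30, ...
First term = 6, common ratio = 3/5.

Sₙ = a(1 - rⁿ) / (1 - r)
S_10 = 6(1 - (3/5)^10) / (1 - (3/5))
S_10 = 6(1 - (59049/9765625)) / (2/5)
S_10 = 29119728/1953125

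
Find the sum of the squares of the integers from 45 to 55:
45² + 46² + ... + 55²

Use ∑_{k=1}^{n} k² = n(n+1)(2n+1)/6, then subtract the first 44 terms.
∑_{k=1}^{55} k² = 55×56×111/6 = 56980
∑_{k=1}^{44} k² = 44×45×89/6 = 29370
∑_{k=45}^{55} k² = 56980 - 29370 = 27610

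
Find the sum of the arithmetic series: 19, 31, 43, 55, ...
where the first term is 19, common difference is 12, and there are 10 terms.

Sₙ = n/2 × (first + last)
Last term = a + (n-1)d = 19 + (10-1)×12 = 127
S_10 = 10/2 × (19 + 127)
S_10 = 10/2 × 146 = 730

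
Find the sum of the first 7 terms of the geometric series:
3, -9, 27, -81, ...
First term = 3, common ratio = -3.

Sₙ = a(1 - rⁿ) / (1 - r)
S_7 = 3(1 - (-3)^7) / (1 - (-3))
S_7 = 3(1 - (-2187)) / (4)
S_7 = 1641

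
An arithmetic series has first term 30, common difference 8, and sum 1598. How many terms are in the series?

Using S = n/2 × [2a + (n-1)d]
1598 = n/2 × [2(30) + (n-1)(8)]
1598 = n/2 × [60 + 8n - 8]
3196 = n × [52 + 8n]
8n² + (52)n - 3196 = 0
Discriminant: Δ = (52)² - 4(8)(-3196) = 2704 + 102272 = 104976
√Δ = 324
n = [-(52) + √Δ] / (2·8) = (-52 + 324) / 16 = 272 / 16 = 17
(The negative root is discarded since n must be a positive integer.)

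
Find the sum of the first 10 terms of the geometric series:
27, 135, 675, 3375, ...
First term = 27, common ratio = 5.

Sₙ = a(1 - rⁿ) / (1 - r)
S_10 = 27(1 - 5^10) / (1 - 5)
S_10 = 27(1 - 9765625) / (-4)
S_10 = 65917962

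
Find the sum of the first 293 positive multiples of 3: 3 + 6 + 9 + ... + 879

Factor out 3: = 3(1 + 2 + ... + 293) = 3 × n(n+1)/2
= 3 × 293×294/2
= 3 × 43071
= 129213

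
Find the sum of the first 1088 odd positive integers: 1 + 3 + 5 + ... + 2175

Sum of first n odd numbers = n²
= 1088²
= 1183744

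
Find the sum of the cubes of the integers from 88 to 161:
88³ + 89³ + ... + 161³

Use ∑_{k=1}^{n} k³ = [n(n+1)/2]², then subtract the first 87 terms.
∑_{k=1}^{161} k³ = [161×162/2]² = 13041² = 170067681
∑_{k=1}^{87} k³ = [87×88/2]² = 3828² = 14653584
∑_{k=88}^{161} k³ = 170067681 - 14653584 = 155414097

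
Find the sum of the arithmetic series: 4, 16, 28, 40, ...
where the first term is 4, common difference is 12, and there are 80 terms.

Sₙ = n/2 × (first + last)
Last term = a + (n-1)d = 4 + (80-1)×12 = 952
S_80 = 80/2 × (4 + 952)
S_80 = 80/2 × 956 = 38240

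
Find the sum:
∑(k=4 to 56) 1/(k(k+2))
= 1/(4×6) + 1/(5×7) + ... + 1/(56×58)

Partial fractions: 1/(k(k+2)) = (1/2)[1/k - 1/(k+2)]
Telescoping leaves the first two and last two terms:
= (1/2)[1/4 + 1/5 - 1/57 - 1/58]
= 13727/66120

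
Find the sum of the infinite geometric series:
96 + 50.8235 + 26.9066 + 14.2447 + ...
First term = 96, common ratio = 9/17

For |r| < 1, S = a / (1 - r)
S = 96 / (1 - (9/17))
S = 96 / (8/17)
S = 204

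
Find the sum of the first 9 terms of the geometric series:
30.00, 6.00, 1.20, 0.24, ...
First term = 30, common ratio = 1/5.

Sₙ = a(1 - rⁿ) / (1 - r)
S_9 = 30(1 - (1/5)^9) / (1 - (1/5))
S_9 = 30(1 - (1/1953125)) / (4/5)
S_9 = 2929686/78125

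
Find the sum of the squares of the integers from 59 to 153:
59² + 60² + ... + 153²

Use ∑_{k=1}^{n} k² = n(n+1)(2n+1)/6, then subtract the first 58 terms.
∑_{k=1}^{153} k² = 153×154×307/6 = 1205589
∑_{k=1}^{58} k² = 58×59×117/6 = 66729
∑_{k=59}^{153} k² = 1205589 - 66729 = 1138860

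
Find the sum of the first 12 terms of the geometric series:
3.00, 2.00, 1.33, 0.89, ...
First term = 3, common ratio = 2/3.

Sₙ = a(1 - rⁿ) / (1 - r)
S_12 = 3(1 - (2/3)^12) / (1 - (2/3))
S_12 = 3(1 - (4096/531441)) / (1/3)
S_12 = 527345/59049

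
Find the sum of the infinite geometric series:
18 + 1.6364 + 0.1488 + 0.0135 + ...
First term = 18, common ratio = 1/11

For |r| < 1, S = a / (1 - r)
S = 18 / (1 - (1/11))
S = 18 / (10/11)
S = 99/5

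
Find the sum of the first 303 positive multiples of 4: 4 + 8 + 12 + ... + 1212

Factor out 4: = 4(1 + 2 + ... + 303) = 4 × n(n+1)/2
= 4 × 303×304/2
= 4 × 46056
= 184224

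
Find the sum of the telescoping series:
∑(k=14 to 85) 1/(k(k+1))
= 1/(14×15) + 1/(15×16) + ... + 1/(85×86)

Partial fractions: 1/(k(k+1)) = 1/k - 1/(k+1)
The series telescopes:
= (1/14 - 1/15) + (1/15 - 1/16) + ... + (1/85 - 1/86)
= 1/14 - 1/86
= 18/301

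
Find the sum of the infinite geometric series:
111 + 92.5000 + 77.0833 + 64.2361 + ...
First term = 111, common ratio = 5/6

For |r| < 1, S = a / (1 - r)
S = 111 / (1 - (5/6))
S = 111 / (1/6)
S = 666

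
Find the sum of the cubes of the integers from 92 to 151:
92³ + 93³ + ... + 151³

Use ∑_{k=1}^{n} k³ = [n(n+1)/2]², then subtract the first 91 terms.
∑_{k=1}^{151} k³ = [151×152/2]² = 11476² = 131698576
∑_{k=1}^{91} k³ = [91×92/2]² = 4186² = 17522596
∑_{k=92}^{151} k³ = 131698576 - 17522596 = 114175980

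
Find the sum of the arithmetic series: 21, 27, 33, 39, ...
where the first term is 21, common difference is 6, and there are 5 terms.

Sₙ = n/2 × (first + last)
Last term = a + (n-1)d = 21 + (5-1)×6 = 45
S_5 = 5/2 × (21 + 45)
S_5 = 5/2 × 66 = 165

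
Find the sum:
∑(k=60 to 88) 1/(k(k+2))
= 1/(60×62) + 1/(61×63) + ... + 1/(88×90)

Partial fractions: 1/(k(k+2)) = (1/2)[1/k - 1/(k+2)]
Telescoping leaves the first two and last two terms:
= (1/2)[1/60 + 1/61 - 1/89 - 1/90]
= 10469/1954440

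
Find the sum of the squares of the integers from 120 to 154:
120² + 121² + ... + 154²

Use ∑_{k=1}^{n} k² = n(n+1)(2n+1)/6, then subtract the first 119 terms.
∑_{k=1}^{154} k² = 154×155×309/6 = 1229305
∑_{k=1}^{119} k² = 119×120×239/6 = 568820
∑_{k=120}^{154} k² = 1229305 - 568820 = 660485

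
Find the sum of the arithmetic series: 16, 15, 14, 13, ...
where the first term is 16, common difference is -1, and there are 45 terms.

Sₙ = n/2 × (first + last)
Last term = a + (n-1)d = 16 + (45-1)×(-1) = -28
S_45 = 45/2 × (16 + (-28))
S_45 = 45/2 × (-12) = -270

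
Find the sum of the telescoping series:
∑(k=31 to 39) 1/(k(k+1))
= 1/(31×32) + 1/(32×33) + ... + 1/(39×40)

Partial fractions: 1/(k(k+1)) = 1/k - 1/(k+1)
The series telescopes:
= (1/31 - 1/32) + (1/32 - 1/33) + ... + (1/39 - 1/40)
= 1/31 - 1/40
= 9/1240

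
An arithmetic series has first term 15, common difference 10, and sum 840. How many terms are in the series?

Using S = n/2 × [2a + (n-1)d]
840 = n/2 × [2(15) + (n-1)(10)]
840 = n/2 × [30 + 10n - 10]
1680 = n × [20 + 10n]
10n² + (20)n - 1680 = 0
Discriminant: Δ = (20)² - 4(10)(-1680) = 400 + 67200 = 67600
√Δ = 260
n = [-(20) + √Δ] / (2·10) = (-20 + 260) / 20 = 240 / 20 = 12
(The negative root is discarded since n must be a positive integer.)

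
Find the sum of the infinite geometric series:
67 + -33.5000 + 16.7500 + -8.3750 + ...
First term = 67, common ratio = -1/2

For |r| < 1, S = a / (1 - r)
S = 67 / (1 - (-1/2))
S = 67 / (3/2)
S = 134/3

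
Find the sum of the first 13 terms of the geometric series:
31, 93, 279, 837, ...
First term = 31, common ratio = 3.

Sₙ = a(1 - rⁿ) / (1 - r)
S_13 = 31(1 - 3^13) / (1 - 3)
S_13 = 31(1 - 1594323) / (-2)
S_13 = 24711991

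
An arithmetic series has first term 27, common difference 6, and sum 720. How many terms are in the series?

Using S = n/2 × [2a + (n-1)d]
720 = n/2 × [2(27) + (n-1)(6)]
720 = n/2 × [54 + 6n - 6]
1440 = n × [48 + 6n]
6n² + (48)n - 1440 = 0
Discriminant: Δ = (48)² - 4(6)(-1440) = 2304 + 34560 = 36864
√Δ = 192
n = [-(48) + √Δ] / (2·6) = (-48 + 192) / 12 = 144 / 12 = 12
(The negative root is discarded since n must be a positive integer.)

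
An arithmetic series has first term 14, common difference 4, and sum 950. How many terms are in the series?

Using S = n/2 × [2a + (n-1)d]
950 = n/2 × [2(14) + (n-1)(4)]
950 = n/2 × [28 + 4n - 4]
1900 = n × [24 + 4n]
4n² + (24)n - 1900 = 0
Discriminant: Δ = (24)² - 4(4)(-1900) = 576 + 30400 = 30976
√Δ = 176
n = [-(24) + √Δ] / (2·4) = (-24 + 176) / 8 = 152 / 8 = 19
(The negative root is discarded since n must be a positive integer.)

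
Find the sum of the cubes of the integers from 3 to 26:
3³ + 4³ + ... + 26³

Use ∑_{k=1}^{n} k³ = [n(n+1)/2]², then subtract the first 2 terms.
∑_{k=1}^{26} k³ = [26×27/2]² = 351² = 123201
∑_{k=1}^{2} k³ = [2×3/2]² = 3² = 9
∑_{k=3}^{26} k³ = 123201 - 9 = 123192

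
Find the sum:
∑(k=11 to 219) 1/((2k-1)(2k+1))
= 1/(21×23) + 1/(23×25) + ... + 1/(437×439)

Partial fractions: 1/((2k-1)(2k+1)) = (1/2)[1/(2k-1) - 1/(2k+1)]
The series telescopes:
= (1/2)[1/21 - 1/439]
= 209/9219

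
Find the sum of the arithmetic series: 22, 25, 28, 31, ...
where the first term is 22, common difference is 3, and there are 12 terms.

Sₙ = n/2 × (first + last)
Last term = a + (n-1)d = 22 + (12-1)×3 = 55
S_12 = 12/2 × (22 + 55)
S_12 = 12/2 × 77 = 462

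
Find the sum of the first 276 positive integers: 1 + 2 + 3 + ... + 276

Formula: ∑k = n(n+1)/2
= 276×277/2
= 76452/2
= 38226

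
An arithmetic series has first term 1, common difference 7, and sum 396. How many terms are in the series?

Using S = n/2 × [2a + (n-1)d]
396 = n/2 × [2(1) + (n-1)(7)]
396 = n/2 × [2 + 7n - 7]
792 = n × [-5 + 7n]
7n² + (-5)n - 792 = 0
Discriminant: Δ = (-5)² - 4(7)(-792) = 25 + 22176 = 22201
√Δ = 149
n = [-(-5) + √Δ] / (2·7) = (5 + 149) / 14 = 154 / 14 = 11
(The negative root is discarded since n must be a positive integer.)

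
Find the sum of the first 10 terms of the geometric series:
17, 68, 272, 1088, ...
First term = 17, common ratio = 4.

Sₙ = a(1 - rⁿ) / (1 - r)
S_10 = 17(1 - 4^10) / (1 - 4)
S_10 = 17(1 - 1048576) / (-3)
S_10 = 5941925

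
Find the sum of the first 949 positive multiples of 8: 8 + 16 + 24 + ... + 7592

Factor out 8: = 8(1 + 2 + ... + 949) = 8 × n(n+1)/2
= 8 × 949×950/2
= 8 × 450775
= 3606200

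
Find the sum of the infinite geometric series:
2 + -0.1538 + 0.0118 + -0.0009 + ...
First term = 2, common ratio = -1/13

For |r| < 1, S = a / (1 - r)
S = 2 / (1 - (-1/13))
S = 2 / (14/13)
S = 13/7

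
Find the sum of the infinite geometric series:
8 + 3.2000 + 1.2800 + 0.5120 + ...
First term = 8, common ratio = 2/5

For |r| < 1, S = a / (1 - r)
S = 8 / (1 - (2/5))
S = 8 / (3/5)
S = 40/3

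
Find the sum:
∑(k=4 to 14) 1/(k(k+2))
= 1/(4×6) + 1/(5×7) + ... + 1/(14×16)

Partial fractions: 1/(k(k+2)) = (1/2)[1/k - 1/(k+2)]
Telescoping leaves the first two and last two terms:
= (1/2)[1/4 + 1/5 - 1/15 - 1/16]
= 77/480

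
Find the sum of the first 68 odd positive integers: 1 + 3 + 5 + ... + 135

Sum of first n odd numbers = n²
= 68²
= 4624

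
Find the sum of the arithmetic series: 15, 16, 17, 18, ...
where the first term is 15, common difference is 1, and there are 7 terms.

Sₙ = n/2 × (first + last)
Last term = a + (n-1)d = 15 + (7-1)×1 = 21
S_7 = 7/2 × (15 + 21)
S_7 = 7/2 × 36 = 126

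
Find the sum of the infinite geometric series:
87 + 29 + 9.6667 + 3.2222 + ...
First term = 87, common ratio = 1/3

For |r| < 1, S = a / (1 - r)
S = 87 / (1 - (1/3))
S = 87 / (2/3)
S = 261/2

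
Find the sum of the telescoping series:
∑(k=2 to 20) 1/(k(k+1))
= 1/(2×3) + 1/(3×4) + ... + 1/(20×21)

Partial fractions: 1/(k(k+1)) = 1/k - 1/(k+1)
The series telescopes:
= (1/2 - 1/3) + (1/3 - 1/4) + ... + (1/20 - 1/21)
= 1/2 - 1/21
= 19/42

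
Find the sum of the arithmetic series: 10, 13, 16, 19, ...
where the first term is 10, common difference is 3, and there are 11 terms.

Sₙ = n/2 × (first + last)
Last term = a + (n-1)d = 10 + (11-1)×3 = 40
S_11 = 11/2 × (10 + 40)
S_11 = 11/2 × 50 = 275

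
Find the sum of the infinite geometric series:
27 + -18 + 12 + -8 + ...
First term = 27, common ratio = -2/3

For |r| < 1, S = a / (1 - r)
S = 27 / (1 - (-2/3))
S = 27 / (5/3)
S = 81/5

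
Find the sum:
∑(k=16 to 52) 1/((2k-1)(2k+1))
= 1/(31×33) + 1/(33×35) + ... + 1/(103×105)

Partial fractions: 1/((2k-1)(2k+1)) = (1/2)[1/(2k-1) - 1/(2k+1)]
The series telescopes:
= (1/2)[1/31 - 1/105]
= 37/3255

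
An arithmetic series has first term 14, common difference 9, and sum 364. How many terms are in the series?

Using S = n/2 × [2a + (n-1)d]
364 = n/2 × [2(14) + (n-1)(9)]
364 = n/2 × [28 + 9n - 9]
728 = n × [19 + 9n]
9n² + (19)n - 728 = 0
Discriminant: Δ = (19)² - 4(9)(-728) = 361 + 26208 = 26569
√Δ = 163
n = [-(19) + √Δ] / (2·9) = (-19 + 163) / 18 = 144 / 18 = 8
(The negative root is discarded since n must be a positive integer.)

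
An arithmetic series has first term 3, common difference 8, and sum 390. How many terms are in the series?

Using S = n/2 × [2a + (n-1)d]
390 = n/2 × [2(3) + (n-1)(8)]
390 = n/2 × [6 + 8n - 8]
780 = n × [-2 + 8n]
8n² + (-2)n - 780 = 0
Discriminant: Δ = (-2)² - 4(8)(-780) = 4 + 24960 = 24964
√Δ = 158
n = [-(-2) + √Δ] / (2·8) = (2 + 158) / 16 = 160 / 16 = 10
(The negative root is discarded since n must be a positive integer.)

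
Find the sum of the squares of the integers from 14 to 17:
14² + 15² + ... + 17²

Use ∑_{k=1}^{n} k² = n(n+1)(2n+1)/6, then subtract the first 13 terms.
∑_{k=1}^{17} k² = 17×18×35/6 = 1785
∑_{k=1}^{13} k² = 13×14×27/6 = 819
∑_{k=14}^{17} k² = 1785 - 819 = 966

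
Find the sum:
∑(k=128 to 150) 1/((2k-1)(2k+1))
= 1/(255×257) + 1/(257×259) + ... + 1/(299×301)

Partial fractions: 1/((2k-1)(2k+1)) = (1/2)[1/(2k-1) - 1/(2k+1)]
The series telescopes:
= (1/2)[1/255 - 1/301]
= 23/76755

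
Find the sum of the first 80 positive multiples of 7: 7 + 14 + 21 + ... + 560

Factor out 7: = 7(1 + 2 + ... + 80) = 7 × n(n+1)/2
= 7 × 80×81/2
= 7 × 3240
= 22680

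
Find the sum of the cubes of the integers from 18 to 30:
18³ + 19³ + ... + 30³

Use ∑_{k=1}^{n} k³ = [n(n+1)/2]², then subtract the first 17 terms.
∑_{k=1}^{30} k³ = [30×31/2]² = 465² = 216225
∑_{k=1}^{17} k³ = [17×18/2]² = 153² = 23409
∑_{k=18}^{30} k³ = 216225 - 23409 = 192816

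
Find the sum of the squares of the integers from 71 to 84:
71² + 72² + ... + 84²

Use ∑_{k=1}^{n} k² = n(n+1)(2n+1)/6, then subtract the first 70 terms.
∑_{k=1}^{84} k² = 84×85×169/6 = 201110
∑_{k=1}^{70} k² = 70×71×141/6 = 116795
∑_{k=71}^{84} k² = 201110 - 116795 = 84315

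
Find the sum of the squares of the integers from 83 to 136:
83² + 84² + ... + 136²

Use ∑_{k=1}^{n} k² = n(n+1)(2n+1)/6, then subtract the first 82 terms.
∑_{k=1}^{136} k² = 136×137×273/6 = 847756
∑_{k=1}^{82} k² = 82×83×165/6 = 187165
∑_{k=83}^{136} k² = 847756 - 187165 = 660591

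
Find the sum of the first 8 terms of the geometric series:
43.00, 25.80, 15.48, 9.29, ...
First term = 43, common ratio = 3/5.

Sₙ = a(1 - rⁿ) / (1 - r)
S_8 = 43(1 - (3/5)^8) / (1 - (3/5))
S_8 = 43(1 - (6561/390625)) / (2/5)
S_8 = 8257376/78125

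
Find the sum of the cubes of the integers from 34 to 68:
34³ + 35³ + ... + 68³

Use ∑_{k=1}^{n} k³ = [n(n+1)/2]², then subtract the first 33 terms.
∑_{k=1}^{68} k³ = [68×69/2]² = 2346² = 5503716
∑_{k=1}^{33} k³ = [33×34/2]² = 561² = 314721
∑_{k=34}^{68} k³ = 5503716 - 314721 = 5188995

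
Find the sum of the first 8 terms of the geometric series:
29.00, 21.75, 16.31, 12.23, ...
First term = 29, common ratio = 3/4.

Sₙ = a(1 - rⁿ) / (1 - r)
S_8 = 29(1 - (3/4)^8) / (1 - (3/4))
S_8 = 29(1 - (6561/65536)) / (1/4)
S_8 = 1710275/16384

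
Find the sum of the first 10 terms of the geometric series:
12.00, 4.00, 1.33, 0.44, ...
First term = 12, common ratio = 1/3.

Sₙ = a(1 - rⁿ) / (1 - r)
S_10 = 12(1 - (1/3)^10) / (1 - (1/3))
S_10 = 12(1 - (1/59049)) / (2/3)
S_10 = 118096/6561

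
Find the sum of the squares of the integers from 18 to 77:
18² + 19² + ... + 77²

Use ∑_{k=1}^{n} k² = n(n+1)(2n+1)/6, then subtract the first 17 terms.
∑_{k=1}^{77} k² = 77×78×155/6 = 155155
∑_{k=1}^{17} k² = 17×18×35/6 = 1785
∑_{k=18}^{77} k² = 155155 - 1785 = 153370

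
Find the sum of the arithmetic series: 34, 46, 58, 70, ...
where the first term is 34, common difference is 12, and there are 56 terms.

Sₙ = n/2 × (first + last)
Last term = a + (n-1)d = 34 + (56-1)×12 = 694
S_56 = 56/2 × (34 + 694)
S_56 = 56/2 × 728 = 20384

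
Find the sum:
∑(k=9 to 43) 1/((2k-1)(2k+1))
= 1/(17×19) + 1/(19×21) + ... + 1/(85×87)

Partial fractions: 1/((2k-1)(2k+1)) = (1/2)[1/(2k-1) - 1/(2k+1)]
The series telescopes:
= (1/2)[1/17 - 1/87]
= 35/1479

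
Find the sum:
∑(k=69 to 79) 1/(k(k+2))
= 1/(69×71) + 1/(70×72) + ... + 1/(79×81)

Partial fractions: 1/(k(k+2)) = (1/2)[1/k - 1/(k+2)]
Telescoping leaves the first two and last two terms:
= (1/2)[1/69 + 1/70 - 1/80 - 1/81]
= 4103/2086560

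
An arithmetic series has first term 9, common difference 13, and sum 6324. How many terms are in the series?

Using S = n/2 × [2a + (n-1)d]
6324 = n/2 × [2(9) + (n-1)(13)]
6324 = n/2 × [18 + 13n - 13]
12648 = n × [5 + 13n]
13n² + (5)n - 12648 = 0
Discriminant: Δ = (5)² - 4(13)(-12648) = 25 + 657696 = 657721
√Δ = 811
n = [-(5) + √Δ] / (2·13) = (-5 + 811) / 26 = 806 / 26 = 31
(The negative root is discarded since n must be a positive integer.)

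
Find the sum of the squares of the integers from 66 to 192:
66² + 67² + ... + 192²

Use ∑_{k=1}^{n} k² = n(n+1)(2n+1)/6, then subtract the first 65 terms.
∑_{k=1}^{192} k² = 192×193×385/6 = 2377760
∑_{k=1}^{65} k² = 65×66×131/6 = 93665
∑_{k=66}^{192} k² = 2377760 - 93665 = 2284095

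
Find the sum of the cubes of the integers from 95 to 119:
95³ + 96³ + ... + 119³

Use ∑_{k=1}^{n} k³ = [n(n+1)/2]², then subtract the first 94 terms.
∑_{k=1}^{119} k³ = [119×120/2]² = 7140² = 50979600
∑_{k=1}^{94} k³ = [94×95/2]² = 4465² = 19936225
∑_{k=95}^{119} k³ = 50979600 - 19936225 = 31043375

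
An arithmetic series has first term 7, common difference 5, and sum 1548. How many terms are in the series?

Using S = n/2 × [2a + (n-1)d]
1548 = n/2 × [2(7) + (n-1)(5)]
1548 = n/2 × [14 + 5n - 5]
3096 = n × [9 + 5n]
5n² + (9)n - 3096 = 0
Discriminant: Δ = (9)² - 4(5)(-3096) = 81 + 61920 = 62001
√Δ = 249
n = [-(9) + √Δ] / (2·5) = (-9 + 249) / 10 = 240 / 10 = 24
(The negative root is discarded since n must be a positive integer.)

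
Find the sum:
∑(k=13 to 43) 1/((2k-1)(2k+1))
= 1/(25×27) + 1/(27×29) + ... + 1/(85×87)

Partial fractions: 1/((2k-1)(2k+1)) = (1/2)[1/(2k-1) - 1/(2k+1)]
The series telescopes:
= (1/2)[1/25 - 1/87]
= 31/2175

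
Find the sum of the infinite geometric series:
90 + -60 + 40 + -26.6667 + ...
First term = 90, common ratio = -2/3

For |r| < 1, S = a / (1 - r)
S = 90 / (1 - (-2/3))
S = 90 / (5/3)
S = 54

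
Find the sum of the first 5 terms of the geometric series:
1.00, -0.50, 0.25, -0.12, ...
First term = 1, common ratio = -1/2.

Sₙ = a(1 - rⁿ) / (1 - r)
S_5 = 1(1 - (-1/2)^5) / (1 - (-1/2))
S_5 = 1(1 - (-1/32)) / (3/2)
S_5 = 11/16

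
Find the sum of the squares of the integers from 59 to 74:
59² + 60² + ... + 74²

Use ∑_{k=1}^{n} k² = n(n+1)(2n+1)/6, then subtract the first 58 terms.
∑_{k=1}^{74} k² = 74×75×149/6 = 137825
∑_{k=1}^{58} k² = 58×59×117/6 = 66729
∑_{k=59}^{74} k² = 137825 - 66729 = 71096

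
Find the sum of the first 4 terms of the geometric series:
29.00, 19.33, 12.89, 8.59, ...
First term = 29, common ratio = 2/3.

Sₙ = a(1 - rⁿ) / (1 - r)
S_4 = 29(1 - (2/3)^4) / (1 - (2/3))
S_4 = 29(1 - (16/81)) / (1/3)
S_4 = 1885/27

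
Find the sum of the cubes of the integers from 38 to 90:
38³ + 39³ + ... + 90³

Use ∑_{k=1}^{n} k³ = [n(n+1)/2]², then subtract the first 37 terms.
∑_{k=1}^{90} k³ = [90×91/2]² = 4095² = 16769025
∑_{k=1}^{37} k³ = [37×38/2]² = 703² = 494209
∑_{k=38}^{90} k³ = 16769025 - 494209 = 16274816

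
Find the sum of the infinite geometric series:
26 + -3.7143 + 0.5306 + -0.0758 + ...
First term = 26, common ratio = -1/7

For |r| < 1, S = a / (1 - r)
S = 26 / (1 - (-1/7))
S = 26 / (8/7)
S = 91/4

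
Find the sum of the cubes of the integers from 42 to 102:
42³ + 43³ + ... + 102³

Use ∑_{k=1}^{n} k³ = [n(n+1)/2]², then subtract the first 41 terms.
∑_{k=1}^{102} k³ = [102×103/2]² = 5253² = 27594009
∑_{k=1}^{41} k³ = [41×42/2]² = 861² = 741321
∑_{k=42}^{102} k³ = 27594009 - 741321 = 26852688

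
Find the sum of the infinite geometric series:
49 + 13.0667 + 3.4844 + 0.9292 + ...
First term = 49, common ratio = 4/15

For |r| < 1, S = a / (1 - r)
S = 49 / (1 - (4/15))
S = 49 / (11/15)
S = 735/11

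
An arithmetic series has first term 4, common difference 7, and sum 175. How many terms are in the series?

Using S = n/2 × [2a + (n-1)d]
175 = n/2 × [2(4) + (n-1)(7)]
175 = n/2 × [8 + 7n - 7]
350 = n × [1 + 7n]
7n² + (1)n - 350 = 0
Discriminant: Δ = (1)² - 4(7)(-350) = 1 + 9800 = 9801
√Δ = 99
n = [-(1) + √Δ] / (2·7) = (-1 + 99) / 14 = 98 / 14 = 7
(The negative root is discarded since n must be a positive integer.)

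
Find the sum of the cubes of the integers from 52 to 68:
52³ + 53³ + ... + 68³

Use ∑_{k=1}^{n} k³ = [n(n+1)/2]², then subtract the first 51 terms.
∑_{k=1}^{68} k³ = [68×69/2]² = 2346² = 5503716
∑_{k=1}^{51} k³ = [51×52/2]² = 1326² = 1758276
∑_{k=52}^{68} k³ = 5503716 - 1758276 = 3745440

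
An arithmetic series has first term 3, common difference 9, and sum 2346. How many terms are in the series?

Using S = n/2 × [2a + (n-1)d]
2346 = n/2 × [2(3) + (n-1)(9)]
2346 = n/2 × [6 + 9n - 9]
4692 = n × [-3 + 9n]
9n² + (-3)n - 4692 = 0
Discriminant: Δ = (-3)² - 4(9)(-4692) = 9 + 168912 = 168921
√Δ = 411
n = [-(-3) + √Δ] / (2·9) = (3 + 411) / 18 = 414 / 18 = 23
(The negative root is discarded since n must be a positive integer.)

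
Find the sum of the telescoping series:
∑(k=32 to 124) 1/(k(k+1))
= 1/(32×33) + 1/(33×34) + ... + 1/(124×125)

Partial fractions: 1/(k(k+1)) = 1/k - 1/(k+1)
The series telescopes:
= (1/32 - 1/33) + (1/33 - 1/34) + ... + (1/124 - 1/125)
= 1/32 - 1/125
= 93/4000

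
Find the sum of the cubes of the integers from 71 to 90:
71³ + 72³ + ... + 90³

Use ∑_{k=1}^{n} k³ = [n(n+1)/2]², then subtract the first 70 terms.
∑_{k=1}^{90} k³ = [90×91/2]² = 4095² = 16769025
∑_{k=1}^{70} k³ = [70×71/2]² = 2485² = 6175225
∑_{k=71}^{90} k³ = 16769025 - 6175225 = 10593800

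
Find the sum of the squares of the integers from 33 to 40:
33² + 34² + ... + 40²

Use ∑_{k=1}^{n} k² = n(n+1)(2n+1)/6, then subtract the first 32 terms.
∑_{k=1}^{40} k² = 40×41×81/6 = 22140
∑_{k=1}^{32} k² = 32×33×65/6 = 11440
∑_{k=33}^{40} k² = 22140 - 11440 = 10700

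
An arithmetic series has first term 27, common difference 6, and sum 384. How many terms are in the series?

Using S = n/2 × [2a + (n-1)d]
384 = n/2 × [2(27) + (n-1)(6)]
384 = n/2 × [54 + 6n - 6]
768 = n × [48 + 6n]
6n² + (48)n - 768 = 0
Discriminant: Δ = (48)² - 4(6)(-768) = 2304 + 18432 = 20736
√Δ = 144
n = [-(48) + √Δ] / (2·6) = (-48 + 144) / 12 = 96 / 12 = 8
(The negative root is discarded since n must be a positive integer.)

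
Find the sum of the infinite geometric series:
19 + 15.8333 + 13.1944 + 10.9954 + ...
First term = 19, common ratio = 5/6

For |r| < 1, S = a / (1 - r)
S = 19 / (1 - (5/6))
S = 19 / (1/6)
S = 114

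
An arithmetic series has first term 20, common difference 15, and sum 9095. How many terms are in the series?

Using S = n/2 × [2a + (n-1)d]
9095 = n/2 × [2(20) + (n-1)(15)]
9095 = n/2 × [40 + 15n - 15]
18190 = n × [25 + 15n]
15n² + (25)n - 18190 = 0
Discriminant: Δ = (25)² - 4(15)(-18190) = 625 + 1091400 = 1092025
√Δ = 1045
n = [-(25) + √Δ] / (2·15) = (-25 + 1045) / 30 = 1020 / 30 = 34
(The negative root is discarded since n must be a positive integer.)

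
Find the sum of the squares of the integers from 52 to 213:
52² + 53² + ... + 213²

Use ∑_{k=1}^{n} k² = n(n+1)(2n+1)/6, then subtract the first 51 terms.
∑_{k=1}^{213} k² = 213×214×427/6 = 3243919
∑_{k=1}^{51} k² = 51×52×103/6 = 45526
∑_{k=52}^{213} k² = 3243919 - 45526 = 3198393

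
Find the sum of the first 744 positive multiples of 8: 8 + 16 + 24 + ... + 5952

Factor out 8: = 8(1 + 2 + ... + 744) = 8 × n(n+1)/2
= 8 × 744×745/2
= 8 × 277140
= 2217120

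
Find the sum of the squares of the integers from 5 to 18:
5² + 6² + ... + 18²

Use ∑_{k=1}^{n} k² = n(n+1)(2n+1)/6, then subtract the first 4 terms.
∑_{k=1}^{18} k² = 18×19×37/6 = 2109
∑_{k=1}^{4} k² = 4×5×9/6 = 30
∑_{k=5}^{18} k² = 2109 - 30 = 2079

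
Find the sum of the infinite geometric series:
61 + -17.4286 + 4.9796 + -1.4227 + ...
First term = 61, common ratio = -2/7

For |r| < 1, S = a / (1 - r)
S = 61 / (1 - (-2/7))
S = 61 / (9/7)
S = 427/9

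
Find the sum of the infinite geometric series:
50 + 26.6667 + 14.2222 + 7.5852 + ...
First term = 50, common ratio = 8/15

For |r| < 1, S = a / (1 - r)
S = 50 / (1 - (8/15))
S = 50 / (7/15)
S = 750/7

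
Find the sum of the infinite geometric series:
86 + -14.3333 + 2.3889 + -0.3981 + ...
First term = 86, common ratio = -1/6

For |r| < 1, S = a / (1 - r)
S = 86 / (1 - (-1/6))
S = 86 / (7/6)
S = 516/7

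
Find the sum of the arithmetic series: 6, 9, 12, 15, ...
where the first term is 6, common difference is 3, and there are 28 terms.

Sₙ = n/2 × (first + last)
Last term = a + (n-1)d = 6 + (28-1)×3 = 87
S_28 = 28/2 × (6 + 87)
S_28 = 28/2 × 93 = 1302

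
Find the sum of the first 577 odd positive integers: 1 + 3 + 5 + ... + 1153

Sum of first n odd numbers = n²
= 577²
= 332929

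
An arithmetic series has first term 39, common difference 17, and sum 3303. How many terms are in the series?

Using S = n/2 × [2a + (n-1)d]
3303 = n/2 × [2(39) + (n-1)(17)]
3303 = n/2 × [78 + 17n - 17]
6606 = n × [61 + 17n]
17n² + (61)n - 6606 = 0
Discriminant: Δ = (61)² - 4(17)(-6606) = 3721 + 449208 = 452929
√Δ = 673
n = [-(61) + √Δ] / (2·17) = (-61 + 673) / 34 = 612 / 34 = 18
(The negative root is discarded since n must be a positive integer.)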